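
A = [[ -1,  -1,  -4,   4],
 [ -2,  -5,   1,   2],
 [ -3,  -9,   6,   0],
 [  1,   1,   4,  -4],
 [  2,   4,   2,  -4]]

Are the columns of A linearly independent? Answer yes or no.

no

Row reduce A to echelon form.
R2 ← R2 − (2)·R1: [0, -3, 9, -6]
R3 ← R3 − (3)·R1: [0, -6, 18, -12]
R4 ← R4 + R1: [0, 0, 0, 0]
R5 ← R5 + (2)·R1: [0, 2, -6, 4]
R3 ← R3 − (2)·R2: [0, 0, 0, 0]
R5 ← R5 + (2/3)·R2: [0, 0, 0, 0]
2 pivots among 4 columns.
Only 2 < 4 pivot columns, so the columns are linearly dependent.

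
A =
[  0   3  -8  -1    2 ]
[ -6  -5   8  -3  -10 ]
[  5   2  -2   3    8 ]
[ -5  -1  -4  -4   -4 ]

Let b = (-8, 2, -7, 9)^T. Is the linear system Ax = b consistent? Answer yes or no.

no

Row reduce the augmented matrix [A | b].
Swap R1 ↔ R2
R3 ← R3 + (5/6)·R1: [0, -13/6, 14/3, 1/2, -1/3, -16/3]
R4 ← R4 − (5/6)·R1: [0, 19/6, -32/3, -3/2, 13/3, 22/3]
R3 ← R3 + (13/18)·R2: [0, 0, -10/9, -2/9, 10/9, -100/9]
R4 ← R4 − (19/18)·R2: [0, 0, -20/9, -4/9, 20/9, 142/9]
R4 ← R4 − (2)·R3: [0, 0, 0, 0, 0, 38]
The echelon form has 4 nonzero rows; the last pivot sits in the augmented column, so rank(A) = 3 but rank([A|b]) = 4.
Since the ranks differ, the system is inconsistent.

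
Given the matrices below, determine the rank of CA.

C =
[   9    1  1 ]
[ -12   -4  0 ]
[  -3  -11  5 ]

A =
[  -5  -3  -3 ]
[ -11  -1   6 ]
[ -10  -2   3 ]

First compute CA:
[[-66, -30, -18],
 [104,  40,  12],
 [ 86,  10, -42]]
Now row reduce the product.
R2 ← R2 + (52/33)·R1: [0, -80/11, -180/11]
R3 ← R3 + (43/33)·R1: [0, -320/11, -720/11]
R3 ← R3 − (4)·R2: [0, 0, 0]
2 nonzero rows, so rank(CA) = 2.

2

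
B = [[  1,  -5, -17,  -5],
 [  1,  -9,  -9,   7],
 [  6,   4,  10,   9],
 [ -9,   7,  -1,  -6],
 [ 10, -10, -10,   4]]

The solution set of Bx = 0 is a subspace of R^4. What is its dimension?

0

Row reduce to echelon form.
R2 ← R2 − R1: [0, -4, 8, 12]
R3 ← R3 − (6)·R1: [0, 34, 112, 39]
R4 ← R4 + (9)·R1: [0, -38, -154, -51]
R5 ← R5 − (10)·R1: [0, 40, 160, 54]
R3 ← R3 + (17/2)·R2: [0, 0, 180, 141]
R4 ← R4 − (19/2)·R2: [0, 0, -230, -165]
R5 ← R5 + (10)·R2: [0, 0, 240, 174]
R4 ← R4 + (23/18)·R3: [0, 0, 0, 91/6]
R5 ← R5 − (4/3)·R3: [0, 0, 0, -14]
R5 ← R5 + (12/13)·R4: [0, 0, 0, 0]
4 nonzero rows, so rank(B) = 4.
B has 4 columns; by rank–nullity, nullity = 4 − 4 = 0.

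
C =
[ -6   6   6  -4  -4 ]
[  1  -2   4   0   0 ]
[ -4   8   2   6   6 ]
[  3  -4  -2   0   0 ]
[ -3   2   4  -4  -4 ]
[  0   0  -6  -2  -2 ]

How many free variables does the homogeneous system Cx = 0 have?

2

Row reduce to echelon form.
R2 ← R2 + (1/6)·R1: [0, -1, 5, -2/3, -2/3]
R3 ← R3 − (2/3)·R1: [0, 4, -2, 26/3, 26/3]
R4 ← R4 + (1/2)·R1: [0, -1, 1, -2, -2]
R5 ← R5 − (1/2)·R1: [0, -1, 1, -2, -2]
R3 ← R3 + (4)·R2: [0, 0, 18, 6, 6]
R4 ← R4 − R2: [0, 0, -4, -4/3, -4/3]
R5 ← R5 − R2: [0, 0, -4, -4/3, -4/3]
R4 ← R4 + (2/9)·R3: [0, 0, 0, 0, 0]
R5 ← R5 + (2/9)·R3: [0, 0, 0, 0, 0]
R6 ← R6 + (1/3)·R3: [0, 0, 0, 0, 0]
3 nonzero rows, so rank(C) = 3.
C has 5 columns; by rank–nullity, nullity = 5 − 3 = 2.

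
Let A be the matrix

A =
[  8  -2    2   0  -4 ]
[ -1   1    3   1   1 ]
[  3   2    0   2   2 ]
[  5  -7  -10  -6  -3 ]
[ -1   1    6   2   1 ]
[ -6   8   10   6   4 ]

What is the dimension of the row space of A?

Row reduce to echelon form.
R2 ← R2 + (1/8)·R1: [0, 3/4, 13/4, 1, 1/2]
R3 ← R3 − (3/8)·R1: [0, 11/4, -3/4, 2, 7/2]
R4 ← R4 − (5/8)·R1: [0, -23/4, -45/4, -6, -1/2]
R5 ← R5 + (1/8)·R1: [0, 3/4, 25/4, 2, 1/2]
R6 ← R6 + (3/4)·R1: [0, 13/2, 23/2, 6, 1]
R3 ← R3 − (11/3)·R2: [0, 0, -38/3, -5/3, 5/3]
R4 ← R4 + (23/3)·R2: [0, 0, 41/3, 5/3, 10/3]
R5 ← R5 − R2: [0, 0, 3, 1, 0]
R6 ← R6 − (26/3)·R2: [0, 0, -50/3, -8/3, -10/3]
R4 ← R4 + (41/38)·R3: [0, 0, 0, -5/38, 195/38]
R5 ← R5 + (9/38)·R3: [0, 0, 0, 23/38, 15/38]
R6 ← R6 − (25/19)·R3: [0, 0, 0, -9/19, -105/19]
R5 ← R5 + (23/5)·R4: [0, 0, 0, 0, 24]
R6 ← R6 − (18/5)·R4: [0, 0, 0, 0, -24]
R6 ← R6 + R5: [0, 0, 0, 0, 0]
Echelon form has 5 nonzero rows, so rank(A) = 5.
The row space has dimension equal to the rank: 5.

5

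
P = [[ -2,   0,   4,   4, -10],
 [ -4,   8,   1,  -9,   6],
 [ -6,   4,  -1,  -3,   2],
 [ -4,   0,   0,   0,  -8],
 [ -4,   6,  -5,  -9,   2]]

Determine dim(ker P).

Row reduce to echelon form.
R2 ← R2 − (2)·R1: [0, 8, -7, -17, 26]
R3 ← R3 − (3)·R1: [0, 4, -13, -15, 32]
R4 ← R4 − (2)·R1: [0, 0, -8, -8, 12]
R5 ← R5 − (2)·R1: [0, 6, -13, -17, 22]
R3 ← R3 − (1/2)·R2: [0, 0, -19/2, -13/2, 19]
R5 ← R5 − (3/4)·R2: [0, 0, -31/4, -17/4, 5/2]
R4 ← R4 − (16/19)·R3: [0, 0, 0, -48/19, -4]
R5 ← R5 − (31/38)·R3: [0, 0, 0, 20/19, -13]
R5 ← R5 + (5/12)·R4: [0, 0, 0, 0, -44/3]
5 nonzero rows, so rank(P) = 5.
P has 5 columns; by rank–nullity, nullity = 5 − 5 = 0.

0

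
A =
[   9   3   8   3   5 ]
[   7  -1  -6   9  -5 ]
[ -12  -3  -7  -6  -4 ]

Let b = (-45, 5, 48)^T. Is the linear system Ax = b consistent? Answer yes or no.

Row reduce the augmented matrix [A | b].
R2 ← R2 − (7/9)·R1: [0, -10/3, -110/9, 20/3, -80/9, 40]
R3 ← R3 + (4/3)·R1: [0, 1, 11/3, -2, 8/3, -12]
R3 ← R3 + (3/10)·R2: [0, 0, 0, 0, 0, 0]
The echelon form has 2 nonzero rows, and every pivot lies in the first 5 columns, so rank(A) = rank([A|b]) = 2.
The system is consistent.

yes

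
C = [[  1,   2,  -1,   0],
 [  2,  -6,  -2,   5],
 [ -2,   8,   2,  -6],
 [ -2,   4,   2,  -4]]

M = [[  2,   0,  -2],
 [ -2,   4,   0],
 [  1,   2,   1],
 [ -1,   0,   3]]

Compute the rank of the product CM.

2

First compute CM:
[[ -3,   6,  -3],
 [  9, -28,   9],
 [-12,  36, -12],
 [ -6,  20,  -6]]
Now row reduce the product.
R2 ← R2 + (3)·R1: [0, -10, 0]
R3 ← R3 − (4)·R1: [0, 12, 0]
R4 ← R4 − (2)·R1: [0, 8, 0]
R3 ← R3 + (6/5)·R2: [0, 0, 0]
R4 ← R4 + (4/5)·R2: [0, 0, 0]
2 nonzero rows, so rank(CM) = 2.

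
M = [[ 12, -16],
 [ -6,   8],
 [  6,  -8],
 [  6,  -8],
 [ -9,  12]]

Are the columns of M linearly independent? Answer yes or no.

Row reduce M to echelon form.
R2 ← R2 + (1/2)·R1: [0, 0]
R3 ← R3 − (1/2)·R1: [0, 0]
R4 ← R4 − (1/2)·R1: [0, 0]
R5 ← R5 + (3/4)·R1: [0, 0]
1 pivot among 2 columns.
Only 1 < 2 pivot columns, so the columns are linearly dependent.

no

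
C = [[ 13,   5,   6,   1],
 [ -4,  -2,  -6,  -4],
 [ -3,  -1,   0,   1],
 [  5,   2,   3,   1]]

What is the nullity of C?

Row reduce to echelon form.
R2 ← R2 + (4/13)·R1: [0, -6/13, -54/13, -48/13]
R3 ← R3 + (3/13)·R1: [0, 2/13, 18/13, 16/13]
R4 ← R4 − (5/13)·R1: [0, 1/13, 9/13, 8/13]
R3 ← R3 + (1/3)·R2: [0, 0, 0, 0]
R4 ← R4 + (1/6)·R2: [0, 0, 0, 0]
2 nonzero rows, so rank(C) = 2.
C has 4 columns; by rank–nullity, nullity = 4 − 2 = 2.

2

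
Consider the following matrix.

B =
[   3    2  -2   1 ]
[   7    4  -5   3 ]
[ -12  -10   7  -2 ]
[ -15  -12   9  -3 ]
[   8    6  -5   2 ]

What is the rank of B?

Row reduce to echelon form.
R2 ← R2 − (7/3)·R1: [0, -2/3, -1/3, 2/3]
R3 ← R3 + (4)·R1: [0, -2, -1, 2]
R4 ← R4 + (5)·R1: [0, -2, -1, 2]
R5 ← R5 − (8/3)·R1: [0, 2/3, 1/3, -2/3]
R3 ← R3 − (3)·R2: [0, 0, 0, 0]
R4 ← R4 − (3)·R2: [0, 0, 0, 0]
R5 ← R5 + R2: [0, 0, 0, 0]
Echelon form has 2 nonzero rows, so rank(B) = 2.

2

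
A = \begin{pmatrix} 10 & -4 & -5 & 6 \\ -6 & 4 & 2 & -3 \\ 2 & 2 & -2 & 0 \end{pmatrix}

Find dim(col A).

Row reduce to echelon form.
R2 ← R2 + (3/5)·R1: [0, 8/5, -1, 3/5]
R3 ← R3 − (1/5)·R1: [0, 14/5, -1, -6/5]
R3 ← R3 − (7/4)·R2: [0, 0, 3/4, -9/4]
Echelon form has 3 nonzero rows, so rank(A) = 3.
The column space has dimension equal to the rank: 3.

3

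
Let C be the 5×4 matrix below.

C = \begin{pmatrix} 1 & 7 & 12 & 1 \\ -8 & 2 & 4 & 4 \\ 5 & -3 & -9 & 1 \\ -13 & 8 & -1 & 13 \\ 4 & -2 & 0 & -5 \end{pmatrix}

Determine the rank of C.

Row reduce to echelon form.
R2 ← R2 + (8)·R1: [0, 58, 100, 12]
R3 ← R3 − (5)·R1: [0, -38, -69, -4]
R4 ← R4 + (13)·R1: [0, 99, 155, 26]
R5 ← R5 − (4)·R1: [0, -30, -48, -9]
R3 ← R3 + (19/29)·R2: [0, 0, -101/29, 112/29]
R4 ← R4 − (99/58)·R2: [0, 0, -455/29, 160/29]
R5 ← R5 + (15/29)·R2: [0, 0, 108/29, -81/29]
R4 ← R4 − (455/101)·R3: [0, 0, 0, -1200/101]
R5 ← R5 + (108/101)·R3: [0, 0, 0, 135/101]
R5 ← R5 + (9/80)·R4: [0, 0, 0, 0]
Echelon form has 4 nonzero rows, so rank(C) = 4.

4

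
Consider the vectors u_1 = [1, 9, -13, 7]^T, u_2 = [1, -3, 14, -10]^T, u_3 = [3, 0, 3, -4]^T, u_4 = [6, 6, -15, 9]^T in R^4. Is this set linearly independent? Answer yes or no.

Form the matrix with these vectors as rows and row reduce.
R2 ← R2 − R1: [0, -12, 27, -17]
R3 ← R3 − (3)·R1: [0, -27, 42, -25]
R4 ← R4 − (6)·R1: [0, -48, 63, -33]
R3 ← R3 − (9/4)·R2: [0, 0, -75/4, 53/4]
R4 ← R4 − (4)·R2: [0, 0, -45, 35]
R4 ← R4 − (12/5)·R3: [0, 0, 0, 16/5]
4 nonzero rows, so the 4 vectors span a space of dimension 4.
Since 4 = 4, the vectors are linearly independent.

yes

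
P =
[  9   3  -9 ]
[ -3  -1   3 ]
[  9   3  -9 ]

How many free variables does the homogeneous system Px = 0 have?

2

Row reduce to echelon form.
R2 ← R2 + (1/3)·R1: [0, 0, 0]
R3 ← R3 − R1: [0, 0, 0]
1 nonzero row, so rank(P) = 1.
P has 3 columns; by rank–nullity, nullity = 3 − 1 = 2.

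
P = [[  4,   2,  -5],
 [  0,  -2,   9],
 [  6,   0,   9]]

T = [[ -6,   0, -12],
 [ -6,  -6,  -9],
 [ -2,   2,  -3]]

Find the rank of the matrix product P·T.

First compute PT:
[[-26, -22, -51],
 [ -6,  30,  -9],
 [-54,  18, -99]]
Now row reduce the product.
R2 ← R2 − (3/13)·R1: [0, 456/13, 36/13]
R3 ← R3 − (27/13)·R1: [0, 828/13, 90/13]
R3 ← R3 − (69/38)·R2: [0, 0, 36/19]
3 nonzero rows, so rank(PT) = 3.

3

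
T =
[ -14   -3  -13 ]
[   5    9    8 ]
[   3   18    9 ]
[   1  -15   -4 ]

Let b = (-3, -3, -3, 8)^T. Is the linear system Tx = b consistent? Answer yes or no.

no

Row reduce the augmented matrix [T | b].
R2 ← R2 + (5/14)·R1: [0, 111/14, 47/14, -57/14]
R3 ← R3 + (3/14)·R1: [0, 243/14, 87/14, -51/14]
R4 ← R4 + (1/14)·R1: [0, -213/14, -69/14, 109/14]
R3 ← R3 − (81/37)·R2: [0, 0, -42/37, 195/37]
R4 ← R4 + (71/37)·R2: [0, 0, 56/37, -1/37]
R4 ← R4 + (4/3)·R3: [0, 0, 0, 7]
The echelon form has 4 nonzero rows; the last pivot sits in the augmented column, so rank(T) = 3 but rank([T|b]) = 4.
Since the ranks differ, the system is inconsistent.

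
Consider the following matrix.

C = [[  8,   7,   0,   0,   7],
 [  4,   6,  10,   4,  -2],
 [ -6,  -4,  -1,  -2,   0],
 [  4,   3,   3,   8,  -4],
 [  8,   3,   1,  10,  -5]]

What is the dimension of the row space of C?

5

Row reduce to echelon form.
R2 ← R2 − (1/2)·R1: [0, 5/2, 10, 4, -11/2]
R3 ← R3 + (3/4)·R1: [0, 5/4, -1, -2, 21/4]
R4 ← R4 − (1/2)·R1: [0, -1/2, 3, 8, -15/2]
R5 ← R5 − R1: [0, -4, 1, 10, -12]
R3 ← R3 − (1/2)·R2: [0, 0, -6, -4, 8]
R4 ← R4 + (1/5)·R2: [0, 0, 5, 44/5, -43/5]
R5 ← R5 + (8/5)·R2: [0, 0, 17, 82/5, -104/5]
R4 ← R4 + (5/6)·R3: [0, 0, 0, 82/15, -29/15]
R5 ← R5 + (17/6)·R3: [0, 0, 0, 76/15, 28/15]
R5 ← R5 − (38/41)·R4: [0, 0, 0, 0, 150/41]
Echelon form has 5 nonzero rows, so rank(C) = 5.
The row space has dimension equal to the rank: 5.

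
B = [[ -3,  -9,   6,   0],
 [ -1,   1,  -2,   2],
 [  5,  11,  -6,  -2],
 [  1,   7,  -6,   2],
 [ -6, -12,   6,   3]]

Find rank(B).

2

Row reduce to echelon form.
R2 ← R2 − (1/3)·R1: [0, 4, -4, 2]
R3 ← R3 + (5/3)·R1: [0, -4, 4, -2]
R4 ← R4 + (1/3)·R1: [0, 4, -4, 2]
R5 ← R5 − (2)·R1: [0, 6, -6, 3]
R3 ← R3 + R2: [0, 0, 0, 0]
R4 ← R4 − R2: [0, 0, 0, 0]
R5 ← R5 − (3/2)·R2: [0, 0, 0, 0]
Echelon form has 2 nonzero rows, so rank(B) = 2.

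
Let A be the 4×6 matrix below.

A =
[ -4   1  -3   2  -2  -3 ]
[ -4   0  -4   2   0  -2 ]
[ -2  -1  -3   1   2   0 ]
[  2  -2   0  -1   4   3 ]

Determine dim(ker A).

4

Row reduce to echelon form.
R2 ← R2 − R1: [0, -1, -1, 0, 2, 1]
R3 ← R3 − (1/2)·R1: [0, -3/2, -3/2, 0, 3, 3/2]
R4 ← R4 + (1/2)·R1: [0, -3/2, -3/2, 0, 3, 3/2]
R3 ← R3 − (3/2)·R2: [0, 0, 0, 0, 0, 0]
R4 ← R4 − (3/2)·R2: [0, 0, 0, 0, 0, 0]
2 nonzero rows, so rank(A) = 2.
A has 6 columns; by rank–nullity, nullity = 6 − 2 = 4.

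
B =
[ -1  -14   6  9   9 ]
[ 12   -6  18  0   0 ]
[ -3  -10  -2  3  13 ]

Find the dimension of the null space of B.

2

Row reduce to echelon form.
R2 ← R2 + (12)·R1: [0, -174, 90, 108, 108]
R3 ← R3 − (3)·R1: [0, 32, -20, -24, -14]
R3 ← R3 + (16/87)·R2: [0, 0, -100/29, -120/29, 170/29]
3 nonzero rows, so rank(B) = 3.
B has 5 columns; by rank–nullity, nullity = 5 − 3 = 2.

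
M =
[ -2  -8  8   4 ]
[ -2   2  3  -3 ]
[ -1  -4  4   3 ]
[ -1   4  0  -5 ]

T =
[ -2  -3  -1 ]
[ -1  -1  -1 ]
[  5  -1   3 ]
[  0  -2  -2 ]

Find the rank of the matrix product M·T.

First compute MT:
[[ 52,  -2,  26],
 [ 17,   7,  15],
 [ 26,  -3,  11],
 [ -2,   9,   7]]
Now row reduce the product.
R2 ← R2 − (17/52)·R1: [0, 199/26, 13/2]
R3 ← R3 − (1/2)·R1: [0, -2, -2]
R4 ← R4 + (1/26)·R1: [0, 116/13, 8]
R3 ← R3 + (52/199)·R2: [0, 0, -60/199]
R4 ← R4 − (232/199)·R2: [0, 0, 84/199]
R4 ← R4 + (7/5)·R3: [0, 0, 0]
3 nonzero rows, so rank(MT) = 3.

3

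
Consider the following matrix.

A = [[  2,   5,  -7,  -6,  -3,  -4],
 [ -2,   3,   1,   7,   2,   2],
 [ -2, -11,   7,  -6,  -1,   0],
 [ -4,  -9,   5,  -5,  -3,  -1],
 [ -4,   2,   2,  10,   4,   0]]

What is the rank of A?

5

Row reduce to echelon form.
R2 ← R2 + R1: [0, 8, -6, 1, -1, -2]
R3 ← R3 + R1: [0, -6, 0, -12, -4, -4]
R4 ← R4 + (2)·R1: [0, 1, -9, -17, -9, -9]
R5 ← R5 + (2)·R1: [0, 12, -12, -2, -2, -8]
R3 ← R3 + (3/4)·R2: [0, 0, -9/2, -45/4, -19/4, -11/2]
R4 ← R4 − (1/8)·R2: [0, 0, -33/4, -137/8, -71/8, -35/4]
R5 ← R5 − (3/2)·R2: [0, 0, -3, -7/2, -1/2, -5]
R4 ← R4 − (11/6)·R3: [0, 0, 0, 7/2, -1/6, 4/3]
R5 ← R5 − (2/3)·R3: [0, 0, 0, 4, 8/3, -4/3]
R5 ← R5 − (8/7)·R4: [0, 0, 0, 0, 20/7, -20/7]
Echelon form has 5 nonzero rows, so rank(A) = 5.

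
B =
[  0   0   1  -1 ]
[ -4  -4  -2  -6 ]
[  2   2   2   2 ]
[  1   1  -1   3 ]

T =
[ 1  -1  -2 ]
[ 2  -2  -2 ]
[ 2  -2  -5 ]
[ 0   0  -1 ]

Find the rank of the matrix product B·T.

First compute BT:
[[  2,  -2,  -4],
 [-16,  16,  32],
 [ 10, -10, -20],
 [  1,  -1,  -2]]
Now row reduce the product.
R2 ← R2 + (8)·R1: [0, 0, 0]
R3 ← R3 − (5)·R1: [0, 0, 0]
R4 ← R4 − (1/2)·R1: [0, 0, 0]
1 nonzero row, so rank(BT) = 1.

1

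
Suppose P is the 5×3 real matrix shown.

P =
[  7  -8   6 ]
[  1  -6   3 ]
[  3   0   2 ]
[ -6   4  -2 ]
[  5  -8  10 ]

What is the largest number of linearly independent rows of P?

3

Row reduce to echelon form.
R2 ← R2 − (1/7)·R1: [0, -34/7, 15/7]
R3 ← R3 − (3/7)·R1: [0, 24/7, -4/7]
R4 ← R4 + (6/7)·R1: [0, -20/7, 22/7]
R5 ← R5 − (5/7)·R1: [0, -16/7, 40/7]
R3 ← R3 + (12/17)·R2: [0, 0, 16/17]
R4 ← R4 − (10/17)·R2: [0, 0, 32/17]
R5 ← R5 − (8/17)·R2: [0, 0, 80/17]
R4 ← R4 − (2)·R3: [0, 0, 0]
R5 ← R5 − (5)·R3: [0, 0, 0]
Echelon form has 3 nonzero rows, so rank(P) = 3.
The rank gives the maximum number of linearly independent rows: 3.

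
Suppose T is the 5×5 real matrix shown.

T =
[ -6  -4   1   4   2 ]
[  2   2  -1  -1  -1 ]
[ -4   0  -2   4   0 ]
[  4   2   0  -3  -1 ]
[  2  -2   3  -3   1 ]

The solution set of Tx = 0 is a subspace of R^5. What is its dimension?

3

Row reduce to echelon form.
R2 ← R2 + (1/3)·R1: [0, 2/3, -2/3, 1/3, -1/3]
R3 ← R3 − (2/3)·R1: [0, 8/3, -8/3, 4/3, -4/3]
R4 ← R4 + (2/3)·R1: [0, -2/3, 2/3, -1/3, 1/3]
R5 ← R5 + (1/3)·R1: [0, -10/3, 10/3, -5/3, 5/3]
R3 ← R3 − (4)·R2: [0, 0, 0, 0, 0]
R4 ← R4 + R2: [0, 0, 0, 0, 0]
R5 ← R5 + (5)·R2: [0, 0, 0, 0, 0]
2 nonzero rows, so rank(T) = 2.
T has 5 columns; by rank–nullity, nullity = 5 − 2 = 3.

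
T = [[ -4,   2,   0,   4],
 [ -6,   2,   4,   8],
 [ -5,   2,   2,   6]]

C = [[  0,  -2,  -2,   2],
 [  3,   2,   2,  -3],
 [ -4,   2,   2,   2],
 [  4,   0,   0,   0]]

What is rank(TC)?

First compute TC:
[[ 22,  12,  12, -14],
 [ 22,  24,  24, -10],
 [ 22,  18,  18, -12]]
Now row reduce the product.
R2 ← R2 − R1: [0, 12, 12, 4]
R3 ← R3 − R1: [0, 6, 6, 2]
R3 ← R3 − (1/2)·R2: [0, 0, 0, 0]
2 nonzero rows, so rank(TC) = 2.

2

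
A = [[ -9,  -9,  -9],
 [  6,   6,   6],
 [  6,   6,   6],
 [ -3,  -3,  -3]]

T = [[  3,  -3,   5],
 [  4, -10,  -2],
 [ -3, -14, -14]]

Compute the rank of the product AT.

First compute AT:
[[-36, 243,  99],
 [ 24, -162, -66],
 [ 24, -162, -66],
 [-12,  81,  33]]
Now row reduce the product.
R2 ← R2 + (2/3)·R1: [0, 0, 0]
R3 ← R3 + (2/3)·R1: [0, 0, 0]
R4 ← R4 − (1/3)·R1: [0, 0, 0]
1 nonzero row, so rank(AT) = 1.

1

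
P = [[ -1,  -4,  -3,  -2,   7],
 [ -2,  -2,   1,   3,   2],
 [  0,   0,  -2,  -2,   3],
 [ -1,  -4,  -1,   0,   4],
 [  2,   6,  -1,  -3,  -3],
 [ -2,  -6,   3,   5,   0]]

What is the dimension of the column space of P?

Row reduce to echelon form.
R2 ← R2 − (2)·R1: [0, 6, 7, 7, -12]
R4 ← R4 − R1: [0, 0, 2, 2, -3]
R5 ← R5 + (2)·R1: [0, -2, -7, -7, 11]
R6 ← R6 − (2)·R1: [0, 2, 9, 9, -14]
R5 ← R5 + (1/3)·R2: [0, 0, -14/3, -14/3, 7]
R6 ← R6 − (1/3)·R2: [0, 0, 20/3, 20/3, -10]
R4 ← R4 + R3: [0, 0, 0, 0, 0]
R5 ← R5 − (7/3)·R3: [0, 0, 0, 0, 0]
R6 ← R6 + (10/3)·R3: [0, 0, 0, 0, 0]
Echelon form has 3 nonzero rows, so rank(P) = 3.
The column space has dimension equal to the rank: 3.

3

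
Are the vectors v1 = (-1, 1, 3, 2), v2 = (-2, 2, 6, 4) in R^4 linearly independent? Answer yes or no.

no

Form the matrix with these vectors as rows and row reduce.
R2 ← R2 − (2)·R1: [0, 0, 0, 0]
1 nonzero row, so the 2 vectors span a space of dimension 1.
Since 1 < 2, the vectors are linearly dependent.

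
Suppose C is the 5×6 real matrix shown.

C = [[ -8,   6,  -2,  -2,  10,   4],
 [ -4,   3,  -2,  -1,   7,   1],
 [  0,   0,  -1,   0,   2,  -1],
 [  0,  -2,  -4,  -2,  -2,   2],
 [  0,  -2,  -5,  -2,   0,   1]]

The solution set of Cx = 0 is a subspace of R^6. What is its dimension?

3

Row reduce to echelon form.
R2 ← R2 − (1/2)·R1: [0, 0, -1, 0, 2, -1]
Swap R2 ↔ R4
R5 ← R5 − R2: [0, 0, -1, 0, 2, -1]
R4 ← R4 − R3: [0, 0, 0, 0, 0, 0]
R5 ← R5 − R3: [0, 0, 0, 0, 0, 0]
3 nonzero rows, so rank(C) = 3.
C has 6 columns; by rank–nullity, nullity = 6 − 3 = 3.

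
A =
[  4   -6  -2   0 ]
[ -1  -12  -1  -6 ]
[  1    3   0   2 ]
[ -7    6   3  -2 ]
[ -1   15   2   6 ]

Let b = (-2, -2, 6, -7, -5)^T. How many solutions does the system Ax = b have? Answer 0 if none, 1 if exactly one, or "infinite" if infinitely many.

0

Row reduce the augmented matrix [A | b].
R2 ← R2 + (1/4)·R1: [0, -27/2, -3/2, -6, -5/2]
R3 ← R3 − (1/4)·R1: [0, 9/2, 1/2, 2, 13/2]
R4 ← R4 + (7/4)·R1: [0, -9/2, -1/2, -2, -21/2]
R5 ← R5 + (1/4)·R1: [0, 27/2, 3/2, 6, -11/2]
R3 ← R3 + (1/3)·R2: [0, 0, 0, 0, 17/3]
R4 ← R4 − (1/3)·R2: [0, 0, 0, 0, -29/3]
R5 ← R5 + R2: [0, 0, 0, 0, -8]
R4 ← R4 + (29/17)·R3: [0, 0, 0, 0, 0]
R5 ← R5 + (24/17)·R3: [0, 0, 0, 0, 0]
The echelon form has 3 nonzero rows; the last pivot sits in the augmented column, so rank(A) = 2 but rank([A|b]) = 3.
Since the ranks differ, the system is inconsistent.
It has no solutions.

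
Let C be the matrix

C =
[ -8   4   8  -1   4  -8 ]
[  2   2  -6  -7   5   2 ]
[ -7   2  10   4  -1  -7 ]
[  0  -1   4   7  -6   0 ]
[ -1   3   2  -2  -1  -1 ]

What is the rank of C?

Row reduce to echelon form.
R2 ← R2 + (1/4)·R1: [0, 3, -4, -29/4, 6, 0]
R3 ← R3 − (7/8)·R1: [0, -3/2, 3, 39/8, -9/2, 0]
R5 ← R5 − (1/8)·R1: [0, 5/2, 1, -15/8, -3/2, 0]
R3 ← R3 + (1/2)·R2: [0, 0, 1, 5/4, -3/2, 0]
R4 ← R4 + (1/3)·R2: [0, 0, 8/3, 55/12, -4, 0]
R5 ← R5 − (5/6)·R2: [0, 0, 13/3, 25/6, -13/2, 0]
R4 ← R4 − (8/3)·R3: [0, 0, 0, 5/4, 0, 0]
R5 ← R5 − (13/3)·R3: [0, 0, 0, -5/4, 0, 0]
R5 ← R5 + R4: [0, 0, 0, 0, 0, 0]
Echelon form has 4 nonzero rows, so rank(C) = 4.

4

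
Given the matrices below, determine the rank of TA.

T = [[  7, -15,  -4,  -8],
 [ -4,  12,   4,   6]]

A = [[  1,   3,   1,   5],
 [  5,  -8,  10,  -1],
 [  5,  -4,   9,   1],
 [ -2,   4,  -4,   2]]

First compute TA:
[[-72, 125, -147,  30],
 [ 64, -100, 128, -16]]
Now row reduce the product.
R2 ← R2 + (8/9)·R1: [0, 100/9, -8/3, 32/3]
2 nonzero rows, so rank(TA) = 2.

2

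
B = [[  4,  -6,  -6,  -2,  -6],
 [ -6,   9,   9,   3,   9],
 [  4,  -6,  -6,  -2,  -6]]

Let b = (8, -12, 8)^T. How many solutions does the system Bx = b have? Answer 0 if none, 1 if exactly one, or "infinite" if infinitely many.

Row reduce the augmented matrix [B | b].
R2 ← R2 + (3/2)·R1: [0, 0, 0, 0, 0, 0]
R3 ← R3 − R1: [0, 0, 0, 0, 0, 0]
The echelon form has 1 nonzero rows, and every pivot lies in the first 5 columns, so rank(B) = rank([B|b]) = 1.
The system is consistent.
rank = 1 < 5 unknowns, so there are infinitely many solutions.

infinite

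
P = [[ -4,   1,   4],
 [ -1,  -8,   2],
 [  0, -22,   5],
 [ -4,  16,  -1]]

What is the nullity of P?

0

Row reduce to echelon form.
R2 ← R2 − (1/4)·R1: [0, -33/4, 1]
R4 ← R4 − R1: [0, 15, -5]
R3 ← R3 − (8/3)·R2: [0, 0, 7/3]
R4 ← R4 + (20/11)·R2: [0, 0, -35/11]
R4 ← R4 + (15/11)·R3: [0, 0, 0]
3 nonzero rows, so rank(P) = 3.
P has 3 columns; by rank–nullity, nullity = 3 − 3 = 0.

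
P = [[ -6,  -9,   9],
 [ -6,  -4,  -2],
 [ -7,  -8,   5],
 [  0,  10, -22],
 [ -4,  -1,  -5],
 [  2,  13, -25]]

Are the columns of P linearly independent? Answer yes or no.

no

Row reduce P to echelon form.
R2 ← R2 − R1: [0, 5, -11]
R3 ← R3 − (7/6)·R1: [0, 5/2, -11/2]
R5 ← R5 − (2/3)·R1: [0, 5, -11]
R6 ← R6 + (1/3)·R1: [0, 10, -22]
R3 ← R3 − (1/2)·R2: [0, 0, 0]
R4 ← R4 − (2)·R2: [0, 0, 0]
R5 ← R5 − R2: [0, 0, 0]
R6 ← R6 − (2)·R2: [0, 0, 0]
2 pivots among 3 columns.
Only 2 < 3 pivot columns, so the columns are linearly dependent.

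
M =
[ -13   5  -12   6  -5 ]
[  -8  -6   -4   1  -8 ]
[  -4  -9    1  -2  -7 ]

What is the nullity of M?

2

Row reduce to echelon form.
R2 ← R2 − (8/13)·R1: [0, -118/13, 44/13, -35/13, -64/13]
R3 ← R3 − (4/13)·R1: [0, -137/13, 61/13, -50/13, -71/13]
R3 ← R3 − (137/118)·R2: [0, 0, 45/59, -85/118, 15/59]
3 nonzero rows, so rank(M) = 3.
M has 5 columns; by rank–nullity, nullity = 5 − 3 = 2.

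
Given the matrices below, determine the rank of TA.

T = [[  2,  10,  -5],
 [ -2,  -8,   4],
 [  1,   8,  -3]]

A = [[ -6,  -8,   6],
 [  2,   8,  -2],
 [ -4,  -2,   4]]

2

First compute TA:
[[ 28,  74, -28],
 [-20, -56,  20],
 [ 22,  62, -22]]
Now row reduce the product.
R2 ← R2 + (5/7)·R1: [0, -22/7, 0]
R3 ← R3 − (11/14)·R1: [0, 27/7, 0]
R3 ← R3 + (27/22)·R2: [0, 0, 0]
2 nonzero rows, so rank(TA) = 2.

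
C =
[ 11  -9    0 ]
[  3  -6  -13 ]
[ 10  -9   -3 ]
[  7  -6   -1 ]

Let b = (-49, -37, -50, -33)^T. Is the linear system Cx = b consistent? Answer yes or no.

yes

Row reduce the augmented matrix [C | b].
R2 ← R2 − (3/11)·R1: [0, -39/11, -13, -260/11]
R3 ← R3 − (10/11)·R1: [0, -9/11, -3, -60/11]
R4 ← R4 − (7/11)·R1: [0, -3/11, -1, -20/11]
R3 ← R3 − (3/13)·R2: [0, 0, 0, 0]
R4 ← R4 − (1/13)·R2: [0, 0, 0, 0]
The echelon form has 2 nonzero rows, and every pivot lies in the first 3 columns, so rank(C) = rank([C|b]) = 2.
The system is consistent.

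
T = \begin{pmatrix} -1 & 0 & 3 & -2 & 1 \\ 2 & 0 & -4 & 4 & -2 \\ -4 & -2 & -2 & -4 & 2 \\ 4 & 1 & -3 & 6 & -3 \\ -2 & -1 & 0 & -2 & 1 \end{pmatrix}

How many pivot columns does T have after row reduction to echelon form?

3

Row reduce to echelon form.
R2 ← R2 + (2)·R1: [0, 0, 2, 0, 0]
R3 ← R3 − (4)·R1: [0, -2, -14, 4, -2]
R4 ← R4 + (4)·R1: [0, 1, 9, -2, 1]
R5 ← R5 − (2)·R1: [0, -1, -6, 2, -1]
Swap R2 ↔ R3
R4 ← R4 + (1/2)·R2: [0, 0, 2, 0, 0]
R5 ← R5 − (1/2)·R2: [0, 0, 1, 0, 0]
R4 ← R4 − R3: [0, 0, 0, 0, 0]
R5 ← R5 − (1/2)·R3: [0, 0, 0, 0, 0]
Echelon form has 3 nonzero rows, so rank(T) = 3.
Each nonzero row contributes one pivot column: 3 pivot columns.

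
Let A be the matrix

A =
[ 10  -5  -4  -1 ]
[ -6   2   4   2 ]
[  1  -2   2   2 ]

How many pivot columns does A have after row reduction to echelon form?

Row reduce to echelon form.
R2 ← R2 + (3/5)·R1: [0, -1, 8/5, 7/5]
R3 ← R3 − (1/10)·R1: [0, -3/2, 12/5, 21/10]
R3 ← R3 − (3/2)·R2: [0, 0, 0, 0]
Echelon form has 2 nonzero rows, so rank(A) = 2.
Each nonzero row contributes one pivot column: 2 pivot columns.

2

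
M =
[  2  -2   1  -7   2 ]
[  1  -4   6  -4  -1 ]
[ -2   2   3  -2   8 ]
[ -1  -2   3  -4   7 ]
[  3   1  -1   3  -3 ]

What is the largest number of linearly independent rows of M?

5

Row reduce to echelon form.
R2 ← R2 − (1/2)·R1: [0, -3, 11/2, -1/2, -2]
R3 ← R3 + R1: [0, 0, 4, -9, 10]
R4 ← R4 + (1/2)·R1: [0, -3, 7/2, -15/2, 8]
R5 ← R5 − (3/2)·R1: [0, 4, -5/2, 27/2, -6]
R4 ← R4 − R2: [0, 0, -2, -7, 10]
R5 ← R5 + (4/3)·R2: [0, 0, 29/6, 77/6, -26/3]
R4 ← R4 + (1/2)·R3: [0, 0, 0, -23/2, 15]
R5 ← R5 − (29/24)·R3: [0, 0, 0, 569/24, -83/4]
R5 ← R5 + (569/276)·R4: [0, 0, 0, 0, 234/23]
Echelon form has 5 nonzero rows, so rank(M) = 5.
The rank gives the maximum number of linearly independent rows: 5.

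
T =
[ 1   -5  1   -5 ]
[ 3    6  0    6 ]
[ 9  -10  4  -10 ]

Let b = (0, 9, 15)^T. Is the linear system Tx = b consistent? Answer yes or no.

yes

Row reduce the augmented matrix [T | b].
R2 ← R2 − (3)·R1: [0, 21, -3, 21, 9]
R3 ← R3 − (9)·R1: [0, 35, -5, 35, 15]
R3 ← R3 − (5/3)·R2: [0, 0, 0, 0, 0]
The echelon form has 2 nonzero rows, and every pivot lies in the first 4 columns, so rank(T) = rank([T|b]) = 2.
The system is consistent.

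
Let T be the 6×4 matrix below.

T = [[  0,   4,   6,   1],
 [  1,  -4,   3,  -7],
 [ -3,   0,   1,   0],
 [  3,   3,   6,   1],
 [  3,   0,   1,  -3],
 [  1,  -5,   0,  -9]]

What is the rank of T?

4

Row reduce to echelon form.
Swap R1 ↔ R2
R3 ← R3 + (3)·R1: [0, -12, 10, -21]
R4 ← R4 − (3)·R1: [0, 15, -3, 22]
R5 ← R5 − (3)·R1: [0, 12, -8, 18]
R6 ← R6 − R1: [0, -1, -3, -2]
R3 ← R3 + (3)·R2: [0, 0, 28, -18]
R4 ← R4 − (15/4)·R2: [0, 0, -51/2, 73/4]
R5 ← R5 − (3)·R2: [0, 0, -26, 15]
R6 ← R6 + (1/4)·R2: [0, 0, -3/2, -7/4]
R4 ← R4 + (51/56)·R3: [0, 0, 0, 13/7]
R5 ← R5 + (13/14)·R3: [0, 0, 0, -12/7]
R6 ← R6 + (3/56)·R3: [0, 0, 0, -19/7]
R5 ← R5 + (12/13)·R4: [0, 0, 0, 0]
R6 ← R6 + (19/13)·R4: [0, 0, 0, 0]
Echelon form has 4 nonzero rows, so rank(T) = 4.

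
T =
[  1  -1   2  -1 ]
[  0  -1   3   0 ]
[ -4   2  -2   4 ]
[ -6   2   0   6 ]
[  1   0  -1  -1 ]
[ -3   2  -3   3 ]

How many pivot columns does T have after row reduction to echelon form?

Row reduce to echelon form.
R3 ← R3 + (4)·R1: [0, -2, 6, 0]
R4 ← R4 + (6)·R1: [0, -4, 12, 0]
R5 ← R5 − R1: [0, 1, -3, 0]
R6 ← R6 + (3)·R1: [0, -1, 3, 0]
R3 ← R3 − (2)·R2: [0, 0, 0, 0]
R4 ← R4 − (4)·R2: [0, 0, 0, 0]
R5 ← R5 + R2: [0, 0, 0, 0]
R6 ← R6 − R2: [0, 0, 0, 0]
Echelon form has 2 nonzero rows, so rank(T) = 2.
Each nonzero row contributes one pivot column: 2 pivot columns.

2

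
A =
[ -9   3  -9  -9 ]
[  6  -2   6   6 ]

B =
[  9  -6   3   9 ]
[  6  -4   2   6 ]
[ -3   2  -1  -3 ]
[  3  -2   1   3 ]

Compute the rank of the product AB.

First compute AB:
[[-63,  42, -21, -63],
 [ 42, -28,  14,  42]]
Now row reduce the product.
R2 ← R2 + (2/3)·R1: [0, 0, 0, 0]
1 nonzero row, so rank(AB) = 1.

1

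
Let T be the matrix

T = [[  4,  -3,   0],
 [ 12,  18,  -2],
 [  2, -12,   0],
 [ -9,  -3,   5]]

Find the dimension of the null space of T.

Row reduce to echelon form.
R2 ← R2 − (3)·R1: [0, 27, -2]
R3 ← R3 − (1/2)·R1: [0, -21/2, 0]
R4 ← R4 + (9/4)·R1: [0, -39/4, 5]
R3 ← R3 + (7/18)·R2: [0, 0, -7/9]
R4 ← R4 + (13/36)·R2: [0, 0, 77/18]
R4 ← R4 + (11/2)·R3: [0, 0, 0]
3 nonzero rows, so rank(T) = 3.
T has 3 columns; by rank–nullity, nullity = 3 − 3 = 0.

0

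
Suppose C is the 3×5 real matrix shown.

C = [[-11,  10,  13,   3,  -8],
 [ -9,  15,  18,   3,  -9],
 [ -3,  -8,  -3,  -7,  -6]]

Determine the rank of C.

Row reduce to echelon form.
R2 ← R2 − (9/11)·R1: [0, 75/11, 81/11, 6/11, -27/11]
R3 ← R3 − (3/11)·R1: [0, -118/11, -72/11, -86/11, -42/11]
R3 ← R3 + (118/75)·R2: [0, 0, 126/25, -174/25, -192/25]
Echelon form has 3 nonzero rows, so rank(C) = 3.

3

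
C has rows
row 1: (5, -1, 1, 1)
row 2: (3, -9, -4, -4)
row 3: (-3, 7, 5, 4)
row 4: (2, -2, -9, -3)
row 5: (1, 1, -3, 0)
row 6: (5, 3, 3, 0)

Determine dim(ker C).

Row reduce to echelon form.
R2 ← R2 − (3/5)·R1: [0, -42/5, -23/5, -23/5]
R3 ← R3 + (3/5)·R1: [0, 32/5, 28/5, 23/5]
R4 ← R4 − (2/5)·R1: [0, -8/5, -47/5, -17/5]
R5 ← R5 − (1/5)·R1: [0, 6/5, -16/5, -1/5]
R6 ← R6 − R1: [0, 4, 2, -1]
R3 ← R3 + (16/21)·R2: [0, 0, 44/21, 23/21]
R4 ← R4 − (4/21)·R2: [0, 0, -179/21, -53/21]
R5 ← R5 + (1/7)·R2: [0, 0, -27/7, -6/7]
R6 ← R6 + (10/21)·R2: [0, 0, -4/21, -67/21]
R4 ← R4 + (179/44)·R3: [0, 0, 0, 85/44]
R5 ← R5 + (81/44)·R3: [0, 0, 0, 51/44]
R6 ← R6 + (1/11)·R3: [0, 0, 0, -34/11]
R5 ← R5 − (3/5)·R4: [0, 0, 0, 0]
R6 ← R6 + (8/5)·R4: [0, 0, 0, 0]
4 nonzero rows, so rank(C) = 4.
C has 4 columns; by rank–nullity, nullity = 4 − 4 = 0.

0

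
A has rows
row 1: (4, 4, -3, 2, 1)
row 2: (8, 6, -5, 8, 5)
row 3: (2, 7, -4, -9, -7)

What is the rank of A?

2

Row reduce to echelon form.
R2 ← R2 − (2)·R1: [0, -2, 1, 4, 3]
R3 ← R3 − (1/2)·R1: [0, 5, -5/2, -10, -15/2]
R3 ← R3 + (5/2)·R2: [0, 0, 0, 0, 0]
Echelon form has 2 nonzero rows, so rank(A) = 2.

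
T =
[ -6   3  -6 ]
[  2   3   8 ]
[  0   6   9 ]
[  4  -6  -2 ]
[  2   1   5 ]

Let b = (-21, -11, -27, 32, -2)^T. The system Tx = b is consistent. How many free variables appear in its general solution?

Row reduce the augmented matrix [T | b].
R2 ← R2 + (1/3)·R1: [0, 4, 6, -18]
R4 ← R4 + (2/3)·R1: [0, -4, -6, 18]
R5 ← R5 + (1/3)·R1: [0, 2, 3, -9]
R3 ← R3 − (3/2)·R2: [0, 0, 0, 0]
R4 ← R4 + R2: [0, 0, 0, 0]
R5 ← R5 − (1/2)·R2: [0, 0, 0, 0]
The echelon form has 2 nonzero rows, and every pivot lies in the first 3 columns, so rank(T) = rank([T|b]) = 2.
The system is consistent.
Free variables = (unknowns) − (rank) = 3 − 2 = 1.

1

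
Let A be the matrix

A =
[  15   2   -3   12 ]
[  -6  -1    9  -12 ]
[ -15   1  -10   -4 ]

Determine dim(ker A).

Row reduce to echelon form.
R2 ← R2 + (2/5)·R1: [0, -1/5, 39/5, -36/5]
R3 ← R3 + R1: [0, 3, -13, 8]
R3 ← R3 + (15)·R2: [0, 0, 104, -100]
3 nonzero rows, so rank(A) = 3.
A has 4 columns; by rank–nullity, nullity = 4 − 3 = 1.

1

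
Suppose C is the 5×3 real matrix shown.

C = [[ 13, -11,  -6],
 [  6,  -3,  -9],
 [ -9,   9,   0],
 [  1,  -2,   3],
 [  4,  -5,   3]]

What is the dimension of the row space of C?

2

Row reduce to echelon form.
R2 ← R2 − (6/13)·R1: [0, 27/13, -81/13]
R3 ← R3 + (9/13)·R1: [0, 18/13, -54/13]
R4 ← R4 − (1/13)·R1: [0, -15/13, 45/13]
R5 ← R5 − (4/13)·R1: [0, -21/13, 63/13]
R3 ← R3 − (2/3)·R2: [0, 0, 0]
R4 ← R4 + (5/9)·R2: [0, 0, 0]
R5 ← R5 + (7/9)·R2: [0, 0, 0]
Echelon form has 2 nonzero rows, so rank(C) = 2.
The row space has dimension equal to the rank: 2.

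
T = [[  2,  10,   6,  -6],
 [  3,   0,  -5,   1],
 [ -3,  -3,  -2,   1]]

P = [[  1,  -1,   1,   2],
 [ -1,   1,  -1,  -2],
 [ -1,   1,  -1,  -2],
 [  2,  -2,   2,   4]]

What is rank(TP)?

1

First compute TP:
[[-26,  26, -26, -52],
 [ 10, -10,  10,  20],
 [  4,  -4,   4,   8]]
Now row reduce the product.
R2 ← R2 + (5/13)·R1: [0, 0, 0, 0]
R3 ← R3 + (2/13)·R1: [0, 0, 0, 0]
1 nonzero row, so rank(TP) = 1.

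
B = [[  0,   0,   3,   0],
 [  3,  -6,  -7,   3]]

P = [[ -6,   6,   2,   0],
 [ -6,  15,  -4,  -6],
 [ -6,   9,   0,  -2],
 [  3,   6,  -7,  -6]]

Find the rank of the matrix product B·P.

First compute BP:
[[-18,  27,   0,  -6],
 [ 69, -117,   9,  32]]
Now row reduce the product.
R2 ← R2 + (23/6)·R1: [0, -27/2, 9, 9]
2 nonzero rows, so rank(BP) = 2.

2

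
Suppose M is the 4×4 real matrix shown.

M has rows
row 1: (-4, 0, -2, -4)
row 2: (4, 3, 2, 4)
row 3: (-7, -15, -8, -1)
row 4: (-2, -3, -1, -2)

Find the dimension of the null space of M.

1

Row reduce to echelon form.
R2 ← R2 + R1: [0, 3, 0, 0]
R3 ← R3 − (7/4)·R1: [0, -15, -9/2, 6]
R4 ← R4 − (1/2)·R1: [0, -3, 0, 0]
R3 ← R3 + (5)·R2: [0, 0, -9/2, 6]
R4 ← R4 + R2: [0, 0, 0, 0]
3 nonzero rows, so rank(M) = 3.
M has 4 columns; by rank–nullity, nullity = 4 − 3 = 1.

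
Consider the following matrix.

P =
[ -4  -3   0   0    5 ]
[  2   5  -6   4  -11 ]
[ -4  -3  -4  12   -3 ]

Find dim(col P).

3

Row reduce to echelon form.
R2 ← R2 + (1/2)·R1: [0, 7/2, -6, 4, -17/2]
R3 ← R3 − R1: [0, 0, -4, 12, -8]
Echelon form has 3 nonzero rows, so rank(P) = 3.
The column space has dimension equal to the rank: 3.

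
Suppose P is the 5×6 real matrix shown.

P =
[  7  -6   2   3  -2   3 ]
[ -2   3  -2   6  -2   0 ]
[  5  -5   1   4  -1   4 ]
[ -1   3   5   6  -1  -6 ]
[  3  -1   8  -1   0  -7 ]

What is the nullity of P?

Row reduce to echelon form.
R2 ← R2 + (2/7)·R1: [0, 9/7, -10/7, 48/7, -18/7, 6/7]
R3 ← R3 − (5/7)·R1: [0, -5/7, -3/7, 13/7, 3/7, 13/7]
R4 ← R4 + (1/7)·R1: [0, 15/7, 37/7, 45/7, -9/7, -39/7]
R5 ← R5 − (3/7)·R1: [0, 11/7, 50/7, -16/7, 6/7, -58/7]
R3 ← R3 + (5/9)·R2: [0, 0, -11/9, 17/3, -1, 7/3]
R4 ← R4 − (5/3)·R2: [0, 0, 23/3, -5, 3, -7]
R5 ← R5 − (11/9)·R2: [0, 0, 80/9, -32/3, 4, -28/3]
R4 ← R4 + (69/11)·R3: [0, 0, 0, 336/11, -36/11, 84/11]
R5 ← R5 + (80/11)·R3: [0, 0, 0, 336/11, -36/11, 84/11]
R5 ← R5 − R4: [0, 0, 0, 0, 0, 0]
4 nonzero rows, so rank(P) = 4.
P has 6 columns; by rank–nullity, nullity = 6 − 4 = 2.

2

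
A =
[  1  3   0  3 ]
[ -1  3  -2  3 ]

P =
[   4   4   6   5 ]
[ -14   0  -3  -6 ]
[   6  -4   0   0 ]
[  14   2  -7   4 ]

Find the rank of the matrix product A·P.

2

First compute AP:
[[  4,  10, -24,  -1],
 [-16,  10, -36, -11]]
Now row reduce the product.
R2 ← R2 + (4)·R1: [0, 50, -132, -15]
2 nonzero rows, so rank(AP) = 2.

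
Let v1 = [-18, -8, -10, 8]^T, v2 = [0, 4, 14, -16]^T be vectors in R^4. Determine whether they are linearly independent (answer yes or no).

yes

Form the matrix with these vectors as rows and row reduce.
2 nonzero rows, so the 2 vectors span a space of dimension 2.
Since 2 = 2, the vectors are linearly independent.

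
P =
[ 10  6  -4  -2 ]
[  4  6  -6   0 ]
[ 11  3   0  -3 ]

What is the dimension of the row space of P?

2

Row reduce to echelon form.
R2 ← R2 − (2/5)·R1: [0, 18/5, -22/5, 4/5]
R3 ← R3 − (11/10)·R1: [0, -18/5, 22/5, -4/5]
R3 ← R3 + R2: [0, 0, 0, 0]
Echelon form has 2 nonzero rows, so rank(P) = 2.
The row space has dimension equal to the rank: 2.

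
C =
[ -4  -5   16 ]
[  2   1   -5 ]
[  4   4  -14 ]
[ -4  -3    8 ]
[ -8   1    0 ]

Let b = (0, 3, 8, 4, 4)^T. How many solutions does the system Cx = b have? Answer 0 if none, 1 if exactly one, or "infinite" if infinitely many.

Row reduce the augmented matrix [C | b].
R2 ← R2 + (1/2)·R1: [0, -3/2, 3, 3]
R3 ← R3 + R1: [0, -1, 2, 8]
R4 ← R4 − R1: [0, 2, -8, 4]
R5 ← R5 − (2)·R1: [0, 11, -32, 4]
R3 ← R3 − (2/3)·R2: [0, 0, 0, 6]
R4 ← R4 + (4/3)·R2: [0, 0, -4, 8]
R5 ← R5 + (22/3)·R2: [0, 0, -10, 26]
Swap R3 ↔ R4
R5 ← R5 − (5/2)·R3: [0, 0, 0, 6]
R5 ← R5 − R4: [0, 0, 0, 0]
The echelon form has 4 nonzero rows; the last pivot sits in the augmented column, so rank(C) = 3 but rank([C|b]) = 4.
Since the ranks differ, the system is inconsistent.
It has no solutions.

0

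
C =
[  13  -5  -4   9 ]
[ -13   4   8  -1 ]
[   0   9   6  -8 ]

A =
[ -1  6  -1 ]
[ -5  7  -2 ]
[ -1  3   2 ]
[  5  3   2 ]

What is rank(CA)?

3

First compute CA:
[[ 61,  58,   7],
 [-20, -29,  19],
 [-91,  57, -22]]
Now row reduce the product.
R2 ← R2 + (20/61)·R1: [0, -609/61, 1299/61]
R3 ← R3 + (91/61)·R1: [0, 8755/61, -705/61]
R3 ← R3 + (8755/609)·R2: [0, 0, 59800/203]
3 nonzero rows, so rank(CA) = 3.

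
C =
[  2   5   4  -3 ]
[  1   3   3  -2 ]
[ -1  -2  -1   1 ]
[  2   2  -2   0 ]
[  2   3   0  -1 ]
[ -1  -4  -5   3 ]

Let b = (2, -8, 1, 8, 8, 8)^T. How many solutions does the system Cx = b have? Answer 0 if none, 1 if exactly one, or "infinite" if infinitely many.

Row reduce the augmented matrix [C | b].
R2 ← R2 − (1/2)·R1: [0, 1/2, 1, -1/2, -9]
R3 ← R3 + (1/2)·R1: [0, 1/2, 1, -1/2, 2]
R4 ← R4 − R1: [0, -3, -6, 3, 6]
R5 ← R5 − R1: [0, -2, -4, 2, 6]
R6 ← R6 + (1/2)·R1: [0, -3/2, -3, 3/2, 9]
R3 ← R3 − R2: [0, 0, 0, 0, 11]
R4 ← R4 + (6)·R2: [0, 0, 0, 0, -48]
R5 ← R5 + (4)·R2: [0, 0, 0, 0, -30]
R6 ← R6 + (3)·R2: [0, 0, 0, 0, -18]
R4 ← R4 + (48/11)·R3: [0, 0, 0, 0, 0]
R5 ← R5 + (30/11)·R3: [0, 0, 0, 0, 0]
R6 ← R6 + (18/11)·R3: [0, 0, 0, 0, 0]
The echelon form has 3 nonzero rows; the last pivot sits in the augmented column, so rank(C) = 2 but rank([C|b]) = 3.
Since the ranks differ, the system is inconsistent.
It has no solutions.

0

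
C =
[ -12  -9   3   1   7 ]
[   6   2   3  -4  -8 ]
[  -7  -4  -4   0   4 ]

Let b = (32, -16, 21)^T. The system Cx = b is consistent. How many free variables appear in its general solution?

2

Row reduce the augmented matrix [C | b].
R2 ← R2 + (1/2)·R1: [0, -5/2, 9/2, -7/2, -9/2, 0]
R3 ← R3 − (7/12)·R1: [0, 5/4, -23/4, -7/12, -1/12, 7/3]
R3 ← R3 + (1/2)·R2: [0, 0, -7/2, -7/3, -7/3, 7/3]
The echelon form has 3 nonzero rows, and every pivot lies in the first 5 columns, so rank(C) = rank([C|b]) = 3.
The system is consistent.
Free variables = (unknowns) − (rank) = 5 − 3 = 2.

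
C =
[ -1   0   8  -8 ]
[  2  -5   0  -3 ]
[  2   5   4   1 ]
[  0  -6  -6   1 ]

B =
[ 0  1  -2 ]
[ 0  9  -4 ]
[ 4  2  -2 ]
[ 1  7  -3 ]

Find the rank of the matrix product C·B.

3

First compute CB:
[[ 24, -41,  10],
 [ -3, -64,  25],
 [ 17,  62, -35],
 [-23, -59,  33]]
Now row reduce the product.
R2 ← R2 + (1/8)·R1: [0, -553/8, 105/4]
R3 ← R3 − (17/24)·R1: [0, 2185/24, -505/12]
R4 ← R4 + (23/24)·R1: [0, -2359/24, 511/12]
R3 ← R3 + (2185/1659)·R2: [0, 0, -1780/237]
R4 ← R4 − (337/237)·R2: [0, 0, 1246/237]
R4 ← R4 + (7/10)·R3: [0, 0, 0]
3 nonzero rows, so rank(CB) = 3.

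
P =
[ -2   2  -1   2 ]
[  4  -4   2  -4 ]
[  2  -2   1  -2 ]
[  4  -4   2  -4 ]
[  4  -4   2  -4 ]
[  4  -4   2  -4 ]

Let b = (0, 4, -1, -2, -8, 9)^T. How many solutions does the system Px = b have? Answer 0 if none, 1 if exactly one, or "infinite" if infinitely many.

0

Row reduce the augmented matrix [P | b].
R2 ← R2 + (2)·R1: [0, 0, 0, 0, 4]
R3 ← R3 + R1: [0, 0, 0, 0, -1]
R4 ← R4 + (2)·R1: [0, 0, 0, 0, -2]
R5 ← R5 + (2)·R1: [0, 0, 0, 0, -8]
R6 ← R6 + (2)·R1: [0, 0, 0, 0, 9]
R3 ← R3 + (1/4)·R2: [0, 0, 0, 0, 0]
R4 ← R4 + (1/2)·R2: [0, 0, 0, 0, 0]
R5 ← R5 + (2)·R2: [0, 0, 0, 0, 0]
R6 ← R6 − (9/4)·R2: [0, 0, 0, 0, 0]
The echelon form has 2 nonzero rows; the last pivot sits in the augmented column, so rank(P) = 1 but rank([P|b]) = 2.
Since the ranks differ, the system is inconsistent.
It has no solutions.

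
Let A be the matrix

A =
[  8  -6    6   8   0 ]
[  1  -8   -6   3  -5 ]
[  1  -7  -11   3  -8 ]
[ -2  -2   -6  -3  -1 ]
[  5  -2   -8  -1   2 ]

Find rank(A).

5

Row reduce to echelon form.
R2 ← R2 − (1/8)·R1: [0, -29/4, -27/4, 2, -5]
R3 ← R3 − (1/8)·R1: [0, -25/4, -47/4, 2, -8]
R4 ← R4 + (1/4)·R1: [0, -7/2, -9/2, -1, -1]
R5 ← R5 − (5/8)·R1: [0, 7/4, -47/4, -6, 2]
R3 ← R3 − (25/29)·R2: [0, 0, -172/29, 8/29, -107/29]
R4 ← R4 − (14/29)·R2: [0, 0, -36/29, -57/29, 41/29]
R5 ← R5 + (7/29)·R2: [0, 0, -388/29, -160/29, 23/29]
R4 ← R4 − (9/43)·R3: [0, 0, 0, -87/43, 94/43]
R5 ← R5 − (97/43)·R3: [0, 0, 0, -264/43, 392/43]
R5 ← R5 − (88/29)·R4: [0, 0, 0, 0, 72/29]
Echelon form has 5 nonzero rows, so rank(A) = 5.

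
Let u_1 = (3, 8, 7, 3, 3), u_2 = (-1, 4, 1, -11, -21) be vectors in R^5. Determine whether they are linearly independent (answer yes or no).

Form the matrix with these vectors as rows and row reduce.
R2 ← R2 + (1/3)·R1: [0, 20/3, 10/3, -10, -20]
2 nonzero rows, so the 2 vectors span a space of dimension 2.
Since 2 = 2, the vectors are linearly independent.

yes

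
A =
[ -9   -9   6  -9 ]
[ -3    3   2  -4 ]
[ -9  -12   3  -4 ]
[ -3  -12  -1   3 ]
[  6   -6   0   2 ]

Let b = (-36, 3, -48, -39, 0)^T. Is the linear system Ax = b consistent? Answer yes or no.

Row reduce the augmented matrix [A | b].
R2 ← R2 − (1/3)·R1: [0, 6, 0, -1, 15]
R3 ← R3 − R1: [0, -3, -3, 5, -12]
R4 ← R4 − (1/3)·R1: [0, -9, -3, 6, -27]
R5 ← R5 + (2/3)·R1: [0, -12, 4, -4, -24]
R3 ← R3 + (1/2)·R2: [0, 0, -3, 9/2, -9/2]
R4 ← R4 + (3/2)·R2: [0, 0, -3, 9/2, -9/2]
R5 ← R5 + (2)·R2: [0, 0, 4, -6, 6]
R4 ← R4 − R3: [0, 0, 0, 0, 0]
R5 ← R5 + (4/3)·R3: [0, 0, 0, 0, 0]
The echelon form has 3 nonzero rows, and every pivot lies in the first 4 columns, so rank(A) = rank([A|b]) = 3.
The system is consistent.

yes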